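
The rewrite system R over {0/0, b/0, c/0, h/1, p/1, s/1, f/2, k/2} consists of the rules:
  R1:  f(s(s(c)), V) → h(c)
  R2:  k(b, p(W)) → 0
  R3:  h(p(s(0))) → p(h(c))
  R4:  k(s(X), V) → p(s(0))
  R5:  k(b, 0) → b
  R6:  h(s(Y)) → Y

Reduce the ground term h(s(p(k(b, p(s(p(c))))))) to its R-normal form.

p(0)

1. h(s(p(k(b, p(s(p(c)))))))  →  p(k(b, p(s(p(c)))))   [R6 at ε]
2. p(k(b, p(s(p(c)))))  →  p(0)   [R2 at 1]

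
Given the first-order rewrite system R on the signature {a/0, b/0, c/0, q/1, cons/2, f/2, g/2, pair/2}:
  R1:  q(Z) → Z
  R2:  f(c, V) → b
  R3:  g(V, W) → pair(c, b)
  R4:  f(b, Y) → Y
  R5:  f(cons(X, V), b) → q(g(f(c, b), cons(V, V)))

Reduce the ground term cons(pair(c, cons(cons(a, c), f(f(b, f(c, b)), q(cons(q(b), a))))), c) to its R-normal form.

cons(pair(c, cons(cons(a, c), cons(b, a))), c)

1. cons(pair(c, cons(cons(a, c), f(f(b, f(c, b)), q(cons(q(b), a))))), c)  →  cons(pair(c, cons(cons(a, c), f(f(c, b), q(cons(q(b), a))))), c)   [R4 at 1.2.2.1]
2. cons(pair(c, cons(cons(a, c), f(f(c, b), q(cons(q(b), a))))), c)  →  cons(pair(c, cons(cons(a, c), f(b, q(cons(q(b), a))))), c)   [R2 at 1.2.2.1]
3. cons(pair(c, cons(cons(a, c), f(b, q(cons(q(b), a))))), c)  →  cons(pair(c, cons(cons(a, c), q(cons(q(b), a)))), c)   [R4 at 1.2.2]
4. cons(pair(c, cons(cons(a, c), q(cons(q(b), a)))), c)  →  cons(pair(c, cons(cons(a, c), cons(q(b), a))), c)   [R1 at 1.2.2]
5. cons(pair(c, cons(cons(a, c), cons(q(b), a))), c)  →  cons(pair(c, cons(cons(a, c), cons(b, a))), c)   [R1 at 1.2.2.1]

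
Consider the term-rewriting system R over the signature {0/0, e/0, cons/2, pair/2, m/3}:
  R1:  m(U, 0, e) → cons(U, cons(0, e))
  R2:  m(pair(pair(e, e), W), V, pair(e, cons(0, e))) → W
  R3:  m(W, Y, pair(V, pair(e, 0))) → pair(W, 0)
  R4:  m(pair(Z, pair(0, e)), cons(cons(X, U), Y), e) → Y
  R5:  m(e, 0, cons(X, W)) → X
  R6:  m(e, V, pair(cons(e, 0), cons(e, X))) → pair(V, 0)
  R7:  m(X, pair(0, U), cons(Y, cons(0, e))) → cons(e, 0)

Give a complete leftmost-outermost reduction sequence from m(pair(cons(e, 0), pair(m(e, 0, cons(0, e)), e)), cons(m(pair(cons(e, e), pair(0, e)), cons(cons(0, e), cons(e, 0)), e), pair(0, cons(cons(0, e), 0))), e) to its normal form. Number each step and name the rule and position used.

1. m(pair(cons(e, 0), pair(m(e, 0, cons(0, e)), e)), cons(m(pair(cons(e, e), pair(0, e)), cons(cons(0, e), cons(e, 0)), e), pair(0, cons(cons(0, e), 0))), e)  →  m(pair(cons(e, 0), pair(0, e)), cons(m(pair(cons(e, e), pair(0, e)), cons(cons(0, e), cons(e, 0)), e), pair(0, cons(cons(0, e), 0))), e)   [R5 at 1.2.1]
2. m(pair(cons(e, 0), pair(0, e)), cons(m(pair(cons(e, e), pair(0, e)), cons(cons(0, e), cons(e, 0)), e), pair(0, cons(cons(0, e), 0))), e)  →  m(pair(cons(e, 0), pair(0, e)), cons(cons(e, 0), pair(0, cons(cons(0, e), 0))), e)   [R4 at 2.1]
3. m(pair(cons(e, 0), pair(0, e)), cons(cons(e, 0), pair(0, cons(cons(0, e), 0))), e)  →  pair(0, cons(cons(0, e), 0))   [R4 at ε]

pair(0, cons(cons(0, e), 0))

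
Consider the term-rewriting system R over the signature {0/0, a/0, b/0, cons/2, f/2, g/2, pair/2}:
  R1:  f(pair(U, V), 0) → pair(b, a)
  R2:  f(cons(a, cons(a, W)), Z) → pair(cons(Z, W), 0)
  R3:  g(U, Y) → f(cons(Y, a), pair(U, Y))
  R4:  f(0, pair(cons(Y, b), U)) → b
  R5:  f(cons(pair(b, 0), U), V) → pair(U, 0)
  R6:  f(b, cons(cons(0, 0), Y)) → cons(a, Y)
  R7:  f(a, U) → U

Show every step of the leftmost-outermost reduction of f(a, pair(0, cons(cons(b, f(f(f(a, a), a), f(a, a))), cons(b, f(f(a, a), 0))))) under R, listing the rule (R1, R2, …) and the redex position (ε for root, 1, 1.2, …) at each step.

1. f(a, pair(0, cons(cons(b, f(f(f(a, a), a), f(a, a))), cons(b, f(f(a, a), 0)))))  →  pair(0, cons(cons(b, f(f(f(a, a), a), f(a, a))), cons(b, f(f(a, a), 0))))   [R7 at ε]
2. pair(0, cons(cons(b, f(f(f(a, a), a), f(a, a))), cons(b, f(f(a, a), 0))))  →  pair(0, cons(cons(b, f(f(a, a), f(a, a))), cons(b, f(f(a, a), 0))))   [R7 at 2.1.2.1.1]
3. pair(0, cons(cons(b, f(f(a, a), f(a, a))), cons(b, f(f(a, a), 0))))  →  pair(0, cons(cons(b, f(a, f(a, a))), cons(b, f(f(a, a), 0))))   [R7 at 2.1.2.1]
4. pair(0, cons(cons(b, f(a, f(a, a))), cons(b, f(f(a, a), 0))))  →  pair(0, cons(cons(b, f(a, a)), cons(b, f(f(a, a), 0))))   [R7 at 2.1.2]
5. pair(0, cons(cons(b, f(a, a)), cons(b, f(f(a, a), 0))))  →  pair(0, cons(cons(b, a), cons(b, f(f(a, a), 0))))   [R7 at 2.1.2]
6. pair(0, cons(cons(b, a), cons(b, f(f(a, a), 0))))  →  pair(0, cons(cons(b, a), cons(b, f(a, 0))))   [R7 at 2.2.2.1]
7. pair(0, cons(cons(b, a), cons(b, f(a, 0))))  →  pair(0, cons(cons(b, a), cons(b, 0)))   [R7 at 2.2.2]

pair(0, cons(cons(b, a), cons(b, 0)))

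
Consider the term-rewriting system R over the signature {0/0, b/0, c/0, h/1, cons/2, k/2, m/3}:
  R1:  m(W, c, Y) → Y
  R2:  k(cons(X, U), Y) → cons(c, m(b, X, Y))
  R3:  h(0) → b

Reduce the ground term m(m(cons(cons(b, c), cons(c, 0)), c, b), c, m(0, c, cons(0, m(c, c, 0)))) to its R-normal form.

cons(0, 0)

1. m(m(cons(cons(b, c), cons(c, 0)), c, b), c, m(0, c, cons(0, m(c, c, 0))))  →  m(0, c, cons(0, m(c, c, 0)))   [R1 at ε]
2. m(0, c, cons(0, m(c, c, 0)))  →  cons(0, m(c, c, 0))   [R1 at ε]
3. cons(0, m(c, c, 0))  →  cons(0, 0)   [R1 at 2]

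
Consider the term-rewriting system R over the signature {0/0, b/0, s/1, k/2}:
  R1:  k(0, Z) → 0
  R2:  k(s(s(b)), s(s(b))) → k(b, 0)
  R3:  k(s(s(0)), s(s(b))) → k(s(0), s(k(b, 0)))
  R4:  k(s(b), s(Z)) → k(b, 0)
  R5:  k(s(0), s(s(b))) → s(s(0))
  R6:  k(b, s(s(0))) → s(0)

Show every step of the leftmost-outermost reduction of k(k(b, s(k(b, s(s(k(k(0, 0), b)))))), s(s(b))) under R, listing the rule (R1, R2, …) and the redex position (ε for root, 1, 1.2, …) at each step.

s(s(0))

1. k(k(b, s(k(b, s(s(k(k(0, 0), b)))))), s(s(b)))  →  k(k(b, s(k(b, s(s(k(0, b)))))), s(s(b)))   [R1 at 1.2.1.2.1.1.1]
2. k(k(b, s(k(b, s(s(k(0, b)))))), s(s(b)))  →  k(k(b, s(k(b, s(s(0))))), s(s(b)))   [R1 at 1.2.1.2.1.1]
3. k(k(b, s(k(b, s(s(0))))), s(s(b)))  →  k(k(b, s(s(0))), s(s(b)))   [R6 at 1.2.1]
4. k(k(b, s(s(0))), s(s(b)))  →  k(s(0), s(s(b)))   [R6 at 1]
5. k(s(0), s(s(b)))  →  s(s(0))   [R5 at ε]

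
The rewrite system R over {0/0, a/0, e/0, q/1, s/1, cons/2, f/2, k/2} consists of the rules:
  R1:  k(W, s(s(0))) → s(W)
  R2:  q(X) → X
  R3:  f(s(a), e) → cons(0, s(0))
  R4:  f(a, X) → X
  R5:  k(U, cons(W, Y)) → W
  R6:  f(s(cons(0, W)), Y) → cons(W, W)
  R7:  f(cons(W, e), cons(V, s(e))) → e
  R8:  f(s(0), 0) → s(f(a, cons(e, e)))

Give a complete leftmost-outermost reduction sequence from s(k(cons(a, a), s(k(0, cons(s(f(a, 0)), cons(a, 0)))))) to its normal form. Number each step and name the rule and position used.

s(s(cons(a, a)))

1. s(k(cons(a, a), s(k(0, cons(s(f(a, 0)), cons(a, 0))))))  →  s(k(cons(a, a), s(s(f(a, 0)))))   [R5 at 1.2.1]
2. s(k(cons(a, a), s(s(f(a, 0)))))  →  s(k(cons(a, a), s(s(0))))   [R4 at 1.2.1.1]
3. s(k(cons(a, a), s(s(0))))  →  s(s(cons(a, a)))   [R1 at 1]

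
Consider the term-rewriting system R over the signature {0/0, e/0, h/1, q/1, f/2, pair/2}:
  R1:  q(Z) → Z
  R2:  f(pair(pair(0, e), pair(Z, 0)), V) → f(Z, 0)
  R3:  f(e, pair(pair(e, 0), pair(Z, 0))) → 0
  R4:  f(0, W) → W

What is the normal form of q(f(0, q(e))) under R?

1. q(f(0, q(e)))  →  f(0, q(e))   [R1 at ε]
2. f(0, q(e))  →  q(e)   [R4 at ε]
3. q(e)  →  e   [R1 at ε]

e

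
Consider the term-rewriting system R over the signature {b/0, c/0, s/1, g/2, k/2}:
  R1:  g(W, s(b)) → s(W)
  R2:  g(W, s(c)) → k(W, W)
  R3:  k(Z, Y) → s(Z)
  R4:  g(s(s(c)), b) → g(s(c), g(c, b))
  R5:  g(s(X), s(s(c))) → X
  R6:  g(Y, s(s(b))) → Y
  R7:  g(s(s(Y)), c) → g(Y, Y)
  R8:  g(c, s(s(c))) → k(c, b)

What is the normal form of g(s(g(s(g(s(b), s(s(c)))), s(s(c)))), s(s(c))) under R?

1. g(s(g(s(g(s(b), s(s(c)))), s(s(c)))), s(s(c)))  →  g(s(g(s(b), s(s(c)))), s(s(c)))   [R5 at ε]
2. g(s(g(s(b), s(s(c)))), s(s(c)))  →  g(s(b), s(s(c)))   [R5 at ε]
3. g(s(b), s(s(c)))  →  b   [R5 at ε]

b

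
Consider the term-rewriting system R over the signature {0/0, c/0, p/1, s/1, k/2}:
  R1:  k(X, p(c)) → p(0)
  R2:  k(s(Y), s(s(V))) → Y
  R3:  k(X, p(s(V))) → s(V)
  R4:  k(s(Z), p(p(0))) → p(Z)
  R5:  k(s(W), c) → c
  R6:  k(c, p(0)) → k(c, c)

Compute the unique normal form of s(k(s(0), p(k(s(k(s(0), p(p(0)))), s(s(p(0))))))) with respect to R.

s(p(0))

1. s(k(s(0), p(k(s(k(s(0), p(p(0)))), s(s(p(0)))))))  →  s(k(s(0), p(k(s(0), p(p(0))))))   [R2 at 1.2.1]
2. s(k(s(0), p(k(s(0), p(p(0))))))  →  s(k(s(0), p(p(0))))   [R4 at 1.2.1]
3. s(k(s(0), p(p(0))))  →  s(p(0))   [R4 at 1]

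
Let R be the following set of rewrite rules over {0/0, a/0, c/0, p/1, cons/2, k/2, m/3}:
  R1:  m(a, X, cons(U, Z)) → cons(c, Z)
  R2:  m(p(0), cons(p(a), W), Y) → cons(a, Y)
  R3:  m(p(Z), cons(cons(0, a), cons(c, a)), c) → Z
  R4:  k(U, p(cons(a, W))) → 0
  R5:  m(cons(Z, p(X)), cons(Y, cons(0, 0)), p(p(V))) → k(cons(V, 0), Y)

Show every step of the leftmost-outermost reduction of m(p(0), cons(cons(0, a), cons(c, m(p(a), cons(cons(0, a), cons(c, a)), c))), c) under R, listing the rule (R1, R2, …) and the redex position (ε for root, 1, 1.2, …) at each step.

1. m(p(0), cons(cons(0, a), cons(c, m(p(a), cons(cons(0, a), cons(c, a)), c))), c)  →  m(p(0), cons(cons(0, a), cons(c, a)), c)   [R3 at 2.2.2]
2. m(p(0), cons(cons(0, a), cons(c, a)), c)  →  0   [R3 at ε]

0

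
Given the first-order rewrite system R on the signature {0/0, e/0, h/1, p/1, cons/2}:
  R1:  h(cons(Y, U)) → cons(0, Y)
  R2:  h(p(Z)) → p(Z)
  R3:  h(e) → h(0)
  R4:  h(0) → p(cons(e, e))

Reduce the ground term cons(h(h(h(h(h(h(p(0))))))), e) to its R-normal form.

cons(p(0), e)

1. cons(h(h(h(h(h(h(p(0))))))), e)  →  cons(h(h(h(h(h(p(0)))))), e)   [R2 at 1.1.1.1.1.1]
2. cons(h(h(h(h(h(p(0)))))), e)  →  cons(h(h(h(h(p(0))))), e)   [R2 at 1.1.1.1.1]
3. cons(h(h(h(h(p(0))))), e)  →  cons(h(h(h(p(0)))), e)   [R2 at 1.1.1.1]
4. cons(h(h(h(p(0)))), e)  →  cons(h(h(p(0))), e)   [R2 at 1.1.1]
5. cons(h(h(p(0))), e)  →  cons(h(p(0)), e)   [R2 at 1.1]
6. cons(h(p(0)), e)  →  cons(p(0), e)   [R2 at 1]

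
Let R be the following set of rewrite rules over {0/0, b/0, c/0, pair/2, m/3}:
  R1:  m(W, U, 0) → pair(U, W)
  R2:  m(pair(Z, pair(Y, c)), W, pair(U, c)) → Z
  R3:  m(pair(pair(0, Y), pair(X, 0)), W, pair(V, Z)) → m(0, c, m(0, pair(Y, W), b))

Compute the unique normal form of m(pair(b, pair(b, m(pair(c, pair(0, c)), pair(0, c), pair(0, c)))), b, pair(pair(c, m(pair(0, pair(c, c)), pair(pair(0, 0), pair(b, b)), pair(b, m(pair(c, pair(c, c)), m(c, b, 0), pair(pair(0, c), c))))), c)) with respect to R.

b

1. m(pair(b, pair(b, m(pair(c, pair(0, c)), pair(0, c), pair(0, c)))), b, pair(pair(c, m(pair(0, pair(c, c)), pair(pair(0, 0), pair(b, b)), pair(b, m(pair(c, pair(c, c)), m(c, b, 0), pair(pair(0, c), c))))), c))  →  m(pair(b, pair(b, c)), b, pair(pair(c, m(pair(0, pair(c, c)), pair(pair(0, 0), pair(b, b)), pair(b, m(pair(c, pair(c, c)), m(c, b, 0), pair(pair(0, c), c))))), c))   [R2 at 1.2.2]
2. m(pair(b, pair(b, c)), b, pair(pair(c, m(pair(0, pair(c, c)), pair(pair(0, 0), pair(b, b)), pair(b, m(pair(c, pair(c, c)), m(c, b, 0), pair(pair(0, c), c))))), c))  →  b   [R2 at ε]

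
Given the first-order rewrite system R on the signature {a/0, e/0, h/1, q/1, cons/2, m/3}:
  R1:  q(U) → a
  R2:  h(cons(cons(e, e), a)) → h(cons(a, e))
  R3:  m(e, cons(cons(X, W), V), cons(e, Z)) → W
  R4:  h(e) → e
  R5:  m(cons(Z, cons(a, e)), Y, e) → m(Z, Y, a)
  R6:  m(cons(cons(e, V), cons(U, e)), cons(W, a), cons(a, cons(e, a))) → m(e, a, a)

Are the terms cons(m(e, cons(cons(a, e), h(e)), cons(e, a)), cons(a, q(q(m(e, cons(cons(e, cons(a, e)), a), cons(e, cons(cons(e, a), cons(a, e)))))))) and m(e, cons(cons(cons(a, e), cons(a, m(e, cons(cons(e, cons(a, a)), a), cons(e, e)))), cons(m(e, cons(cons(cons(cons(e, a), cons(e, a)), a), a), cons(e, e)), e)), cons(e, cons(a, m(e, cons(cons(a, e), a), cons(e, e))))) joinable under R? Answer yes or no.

no — NF(t₁) = cons(e, cons(a, a)), NF(t₂) = cons(a, cons(a, a))

Reduce t₁ = cons(m(e, cons(cons(a, e), h(e)), cons(e, a)), cons(a, q(q(m(e, cons(cons(e, cons(a, e)), a), cons(e, cons(cons(e, a), cons(a, e)))))))):
1. cons(m(e, cons(cons(a, e), h(e)), cons(e, a)), cons(a, q(q(m(e, cons(cons(e, cons(a, e)), a), cons(e, cons(cons(e, a), cons(a, e))))))))  →  cons(e, cons(a, q(q(m(e, cons(cons(e, cons(a, e)), a), cons(e, cons(cons(e, a), cons(a, e))))))))   [R3 at 1]
2. cons(e, cons(a, q(q(m(e, cons(cons(e, cons(a, e)), a), cons(e, cons(cons(e, a), cons(a, e))))))))  →  cons(e, cons(a, a))   [R1 at 2.2]

Reduce t₂ = m(e, cons(cons(cons(a, e), cons(a, m(e, cons(cons(e, cons(a, a)), a), cons(e, e)))), cons(m(e, cons(cons(cons(cons(e, a), cons(e, a)), a), a), cons(e, e)), e)), cons(e, cons(a, m(e, cons(cons(a, e), a), cons(e, e))))):
1. m(e, cons(cons(cons(a, e), cons(a, m(e, cons(cons(e, cons(a, a)), a), cons(e, e)))), cons(m(e, cons(cons(cons(cons(e, a), cons(e, a)), a), a), cons(e, e)), e)), cons(e, cons(a, m(e, cons(cons(a, e), a), cons(e, e)))))  →  cons(a, m(e, cons(cons(e, cons(a, a)), a), cons(e, e)))   [R3 at ε]
2. cons(a, m(e, cons(cons(e, cons(a, a)), a), cons(e, e)))  →  cons(a, cons(a, a))   [R3 at 2]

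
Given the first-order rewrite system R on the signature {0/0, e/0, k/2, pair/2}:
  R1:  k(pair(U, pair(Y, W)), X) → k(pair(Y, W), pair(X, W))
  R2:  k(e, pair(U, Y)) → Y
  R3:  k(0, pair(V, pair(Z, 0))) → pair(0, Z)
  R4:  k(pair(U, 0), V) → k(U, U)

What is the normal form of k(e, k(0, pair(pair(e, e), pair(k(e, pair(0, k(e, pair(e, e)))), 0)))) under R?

e

1. k(e, k(0, pair(pair(e, e), pair(k(e, pair(0, k(e, pair(e, e)))), 0))))  →  k(e, pair(0, k(e, pair(0, k(e, pair(e, e))))))   [R3 at 2]
2. k(e, pair(0, k(e, pair(0, k(e, pair(e, e))))))  →  k(e, pair(0, k(e, pair(e, e))))   [R2 at ε]
3. k(e, pair(0, k(e, pair(e, e))))  →  k(e, pair(e, e))   [R2 at ε]
4. k(e, pair(e, e))  →  e   [R2 at ε]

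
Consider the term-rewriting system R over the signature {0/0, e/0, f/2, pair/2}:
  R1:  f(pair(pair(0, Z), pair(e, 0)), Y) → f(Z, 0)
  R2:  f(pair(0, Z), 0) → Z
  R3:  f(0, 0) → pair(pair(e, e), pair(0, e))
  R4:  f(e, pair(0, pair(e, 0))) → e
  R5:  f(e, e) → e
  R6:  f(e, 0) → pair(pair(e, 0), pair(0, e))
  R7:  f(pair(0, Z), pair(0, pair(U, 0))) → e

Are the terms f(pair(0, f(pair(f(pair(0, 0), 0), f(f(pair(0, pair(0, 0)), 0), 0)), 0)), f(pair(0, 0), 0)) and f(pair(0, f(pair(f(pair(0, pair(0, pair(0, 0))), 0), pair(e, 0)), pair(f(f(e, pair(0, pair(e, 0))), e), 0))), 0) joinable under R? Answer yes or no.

Reduce t₁ = f(pair(0, f(pair(f(pair(0, 0), 0), f(f(pair(0, pair(0, 0)), 0), 0)), 0)), f(pair(0, 0), 0)):
1. f(pair(0, f(pair(f(pair(0, 0), 0), f(f(pair(0, pair(0, 0)), 0), 0)), 0)), f(pair(0, 0), 0))  →  f(pair(0, f(pair(0, f(f(pair(0, pair(0, 0)), 0), 0)), 0)), f(pair(0, 0), 0))   [R2 at 1.2.1.1]
2. f(pair(0, f(pair(0, f(f(pair(0, pair(0, 0)), 0), 0)), 0)), f(pair(0, 0), 0))  →  f(pair(0, f(f(pair(0, pair(0, 0)), 0), 0)), f(pair(0, 0), 0))   [R2 at 1.2]
3. f(pair(0, f(f(pair(0, pair(0, 0)), 0), 0)), f(pair(0, 0), 0))  →  f(pair(0, f(pair(0, 0), 0)), f(pair(0, 0), 0))   [R2 at 1.2.1]
4. f(pair(0, f(pair(0, 0), 0)), f(pair(0, 0), 0))  →  f(pair(0, 0), f(pair(0, 0), 0))   [R2 at 1.2]
5. f(pair(0, 0), f(pair(0, 0), 0))  →  f(pair(0, 0), 0)   [R2 at 2]
6. f(pair(0, 0), 0)  →  0   [R2 at ε]

Reduce t₂ = f(pair(0, f(pair(f(pair(0, pair(0, pair(0, 0))), 0), pair(e, 0)), pair(f(f(e, pair(0, pair(e, 0))), e), 0))), 0):
1. f(pair(0, f(pair(f(pair(0, pair(0, pair(0, 0))), 0), pair(e, 0)), pair(f(f(e, pair(0, pair(e, 0))), e), 0))), 0)  →  f(pair(f(pair(0, pair(0, pair(0, 0))), 0), pair(e, 0)), pair(f(f(e, pair(0, pair(e, 0))), e), 0))   [R2 at ε]
2. f(pair(f(pair(0, pair(0, pair(0, 0))), 0), pair(e, 0)), pair(f(f(e, pair(0, pair(e, 0))), e), 0))  →  f(pair(pair(0, pair(0, 0)), pair(e, 0)), pair(f(f(e, pair(0, pair(e, 0))), e), 0))   [R2 at 1.1]
3. f(pair(pair(0, pair(0, 0)), pair(e, 0)), pair(f(f(e, pair(0, pair(e, 0))), e), 0))  →  f(pair(0, 0), 0)   [R1 at ε]
4. f(pair(0, 0), 0)  →  0   [R2 at ε]

yes — NF(t₁) = 0, NF(t₂) = 0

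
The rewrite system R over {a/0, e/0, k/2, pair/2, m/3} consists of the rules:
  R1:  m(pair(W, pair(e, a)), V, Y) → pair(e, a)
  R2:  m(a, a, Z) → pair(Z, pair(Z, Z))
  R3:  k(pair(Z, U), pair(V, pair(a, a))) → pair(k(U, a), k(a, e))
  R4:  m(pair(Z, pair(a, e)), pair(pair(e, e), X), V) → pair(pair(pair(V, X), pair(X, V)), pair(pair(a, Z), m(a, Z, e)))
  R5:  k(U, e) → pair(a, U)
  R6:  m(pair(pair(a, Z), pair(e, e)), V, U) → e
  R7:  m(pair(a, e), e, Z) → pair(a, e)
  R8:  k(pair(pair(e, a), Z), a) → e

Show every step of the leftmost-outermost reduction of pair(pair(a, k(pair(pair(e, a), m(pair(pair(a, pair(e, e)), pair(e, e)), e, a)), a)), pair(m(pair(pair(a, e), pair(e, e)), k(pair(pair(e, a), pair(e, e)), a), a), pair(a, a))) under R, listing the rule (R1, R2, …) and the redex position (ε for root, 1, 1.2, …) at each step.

1. pair(pair(a, k(pair(pair(e, a), m(pair(pair(a, pair(e, e)), pair(e, e)), e, a)), a)), pair(m(pair(pair(a, e), pair(e, e)), k(pair(pair(e, a), pair(e, e)), a), a), pair(a, a)))  →  pair(pair(a, e), pair(m(pair(pair(a, e), pair(e, e)), k(pair(pair(e, a), pair(e, e)), a), a), pair(a, a)))   [R8 at 1.2]
2. pair(pair(a, e), pair(m(pair(pair(a, e), pair(e, e)), k(pair(pair(e, a), pair(e, e)), a), a), pair(a, a)))  →  pair(pair(a, e), pair(e, pair(a, a)))   [R6 at 2.1]

pair(pair(a, e), pair(e, pair(a, a)))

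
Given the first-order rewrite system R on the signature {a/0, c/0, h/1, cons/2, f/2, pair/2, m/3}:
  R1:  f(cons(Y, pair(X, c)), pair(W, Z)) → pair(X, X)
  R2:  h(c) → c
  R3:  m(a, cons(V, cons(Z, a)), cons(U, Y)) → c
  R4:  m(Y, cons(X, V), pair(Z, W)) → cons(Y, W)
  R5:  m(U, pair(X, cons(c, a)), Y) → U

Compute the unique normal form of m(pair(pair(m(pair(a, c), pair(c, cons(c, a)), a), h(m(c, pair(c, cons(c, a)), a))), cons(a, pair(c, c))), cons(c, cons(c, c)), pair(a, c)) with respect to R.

cons(pair(pair(pair(a, c), c), cons(a, pair(c, c))), c)

1. m(pair(pair(m(pair(a, c), pair(c, cons(c, a)), a), h(m(c, pair(c, cons(c, a)), a))), cons(a, pair(c, c))), cons(c, cons(c, c)), pair(a, c))  →  cons(pair(pair(m(pair(a, c), pair(c, cons(c, a)), a), h(m(c, pair(c, cons(c, a)), a))), cons(a, pair(c, c))), c)   [R4 at ε]
2. cons(pair(pair(m(pair(a, c), pair(c, cons(c, a)), a), h(m(c, pair(c, cons(c, a)), a))), cons(a, pair(c, c))), c)  →  cons(pair(pair(pair(a, c), h(m(c, pair(c, cons(c, a)), a))), cons(a, pair(c, c))), c)   [R5 at 1.1.1]
3. cons(pair(pair(pair(a, c), h(m(c, pair(c, cons(c, a)), a))), cons(a, pair(c, c))), c)  →  cons(pair(pair(pair(a, c), h(c)), cons(a, pair(c, c))), c)   [R5 at 1.1.2.1]
4. cons(pair(pair(pair(a, c), h(c)), cons(a, pair(c, c))), c)  →  cons(pair(pair(pair(a, c), c), cons(a, pair(c, c))), c)   [R2 at 1.1.2]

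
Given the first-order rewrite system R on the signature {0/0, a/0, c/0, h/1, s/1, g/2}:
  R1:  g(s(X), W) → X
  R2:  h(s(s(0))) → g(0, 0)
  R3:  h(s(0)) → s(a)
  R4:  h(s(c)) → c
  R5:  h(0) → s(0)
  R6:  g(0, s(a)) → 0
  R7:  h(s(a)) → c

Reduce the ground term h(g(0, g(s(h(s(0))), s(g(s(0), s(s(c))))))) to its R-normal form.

1. h(g(0, g(s(h(s(0))), s(g(s(0), s(s(c)))))))  →  h(g(0, h(s(0))))   [R1 at 1.2]
2. h(g(0, h(s(0))))  →  h(g(0, s(a)))   [R3 at 1.2]
3. h(g(0, s(a)))  →  h(0)   [R6 at 1]
4. h(0)  →  s(0)   [R5 at ε]

s(0)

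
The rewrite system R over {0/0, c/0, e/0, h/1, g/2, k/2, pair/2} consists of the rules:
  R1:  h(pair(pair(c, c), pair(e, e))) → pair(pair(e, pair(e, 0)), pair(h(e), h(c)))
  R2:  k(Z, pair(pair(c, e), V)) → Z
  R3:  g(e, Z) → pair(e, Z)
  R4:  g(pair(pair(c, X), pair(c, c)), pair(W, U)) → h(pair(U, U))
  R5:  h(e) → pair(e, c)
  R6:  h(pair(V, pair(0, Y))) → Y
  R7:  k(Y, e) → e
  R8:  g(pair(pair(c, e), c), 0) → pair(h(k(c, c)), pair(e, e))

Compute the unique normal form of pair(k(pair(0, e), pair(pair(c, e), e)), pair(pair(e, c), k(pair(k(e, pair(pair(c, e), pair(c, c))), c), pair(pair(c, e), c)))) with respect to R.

1. pair(k(pair(0, e), pair(pair(c, e), e)), pair(pair(e, c), k(pair(k(e, pair(pair(c, e), pair(c, c))), c), pair(pair(c, e), c))))  →  pair(pair(0, e), pair(pair(e, c), k(pair(k(e, pair(pair(c, e), pair(c, c))), c), pair(pair(c, e), c))))   [R2 at 1]
2. pair(pair(0, e), pair(pair(e, c), k(pair(k(e, pair(pair(c, e), pair(c, c))), c), pair(pair(c, e), c))))  →  pair(pair(0, e), pair(pair(e, c), pair(k(e, pair(pair(c, e), pair(c, c))), c)))   [R2 at 2.2]
3. pair(pair(0, e), pair(pair(e, c), pair(k(e, pair(pair(c, e), pair(c, c))), c)))  →  pair(pair(0, e), pair(pair(e, c), pair(e, c)))   [R2 at 2.2.1]

pair(pair(0, e), pair(pair(e, c), pair(e, c)))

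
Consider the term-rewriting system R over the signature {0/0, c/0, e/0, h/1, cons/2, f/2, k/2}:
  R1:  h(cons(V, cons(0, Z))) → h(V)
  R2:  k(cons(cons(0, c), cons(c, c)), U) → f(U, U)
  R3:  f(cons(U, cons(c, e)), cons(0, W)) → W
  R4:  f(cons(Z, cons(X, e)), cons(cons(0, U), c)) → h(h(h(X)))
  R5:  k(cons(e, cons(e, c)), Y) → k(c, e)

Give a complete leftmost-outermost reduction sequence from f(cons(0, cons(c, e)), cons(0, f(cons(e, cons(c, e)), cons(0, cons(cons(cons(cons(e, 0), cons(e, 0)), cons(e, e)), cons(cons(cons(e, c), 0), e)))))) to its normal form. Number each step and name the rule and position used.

cons(cons(cons(cons(e, 0), cons(e, 0)), cons(e, e)), cons(cons(cons(e, c), 0), e))

1. f(cons(0, cons(c, e)), cons(0, f(cons(e, cons(c, e)), cons(0, cons(cons(cons(cons(e, 0), cons(e, 0)), cons(e, e)), cons(cons(cons(e, c), 0), e))))))  →  f(cons(e, cons(c, e)), cons(0, cons(cons(cons(cons(e, 0), cons(e, 0)), cons(e, e)), cons(cons(cons(e, c), 0), e))))   [R3 at ε]
2. f(cons(e, cons(c, e)), cons(0, cons(cons(cons(cons(e, 0), cons(e, 0)), cons(e, e)), cons(cons(cons(e, c), 0), e))))  →  cons(cons(cons(cons(e, 0), cons(e, 0)), cons(e, e)), cons(cons(cons(e, c), 0), e))   [R3 at ε]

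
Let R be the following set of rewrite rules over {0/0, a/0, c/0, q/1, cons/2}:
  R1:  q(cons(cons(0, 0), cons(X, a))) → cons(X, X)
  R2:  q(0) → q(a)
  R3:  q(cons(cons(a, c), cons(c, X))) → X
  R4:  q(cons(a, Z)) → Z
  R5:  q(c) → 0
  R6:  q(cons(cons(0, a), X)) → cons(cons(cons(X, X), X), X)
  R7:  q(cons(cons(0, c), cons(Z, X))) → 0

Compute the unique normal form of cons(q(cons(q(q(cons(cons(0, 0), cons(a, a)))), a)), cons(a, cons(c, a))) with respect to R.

1. cons(q(cons(q(q(cons(cons(0, 0), cons(a, a)))), a)), cons(a, cons(c, a)))  →  cons(q(cons(q(cons(a, a)), a)), cons(a, cons(c, a)))   [R1 at 1.1.1.1]
2. cons(q(cons(q(cons(a, a)), a)), cons(a, cons(c, a)))  →  cons(q(cons(a, a)), cons(a, cons(c, a)))   [R4 at 1.1.1]
3. cons(q(cons(a, a)), cons(a, cons(c, a)))  →  cons(a, cons(a, cons(c, a)))   [R4 at 1]

cons(a, cons(a, cons(c, a)))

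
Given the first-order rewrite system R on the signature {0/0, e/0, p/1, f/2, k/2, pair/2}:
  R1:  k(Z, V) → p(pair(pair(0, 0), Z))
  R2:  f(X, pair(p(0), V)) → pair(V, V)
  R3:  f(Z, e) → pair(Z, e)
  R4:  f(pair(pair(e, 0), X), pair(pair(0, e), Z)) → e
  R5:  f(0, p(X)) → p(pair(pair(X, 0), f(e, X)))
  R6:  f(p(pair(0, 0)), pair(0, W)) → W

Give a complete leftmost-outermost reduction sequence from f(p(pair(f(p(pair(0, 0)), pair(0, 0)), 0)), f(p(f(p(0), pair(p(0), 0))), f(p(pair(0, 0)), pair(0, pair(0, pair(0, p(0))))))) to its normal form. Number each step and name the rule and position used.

p(0)

1. f(p(pair(f(p(pair(0, 0)), pair(0, 0)), 0)), f(p(f(p(0), pair(p(0), 0))), f(p(pair(0, 0)), pair(0, pair(0, pair(0, p(0)))))))  →  f(p(pair(0, 0)), f(p(f(p(0), pair(p(0), 0))), f(p(pair(0, 0)), pair(0, pair(0, pair(0, p(0)))))))   [R6 at 1.1.1]
2. f(p(pair(0, 0)), f(p(f(p(0), pair(p(0), 0))), f(p(pair(0, 0)), pair(0, pair(0, pair(0, p(0)))))))  →  f(p(pair(0, 0)), f(p(pair(0, 0)), f(p(pair(0, 0)), pair(0, pair(0, pair(0, p(0)))))))   [R2 at 2.1.1]
3. f(p(pair(0, 0)), f(p(pair(0, 0)), f(p(pair(0, 0)), pair(0, pair(0, pair(0, p(0)))))))  →  f(p(pair(0, 0)), f(p(pair(0, 0)), pair(0, pair(0, p(0)))))   [R6 at 2.2]
4. f(p(pair(0, 0)), f(p(pair(0, 0)), pair(0, pair(0, p(0)))))  →  f(p(pair(0, 0)), pair(0, p(0)))   [R6 at 2]
5. f(p(pair(0, 0)), pair(0, p(0)))  →  p(0)   [R6 at ε]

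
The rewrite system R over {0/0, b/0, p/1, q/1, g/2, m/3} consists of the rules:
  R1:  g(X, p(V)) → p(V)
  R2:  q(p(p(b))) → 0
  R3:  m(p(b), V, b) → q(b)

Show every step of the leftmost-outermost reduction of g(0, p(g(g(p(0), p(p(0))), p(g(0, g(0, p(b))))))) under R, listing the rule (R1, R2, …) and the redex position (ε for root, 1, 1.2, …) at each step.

p(p(p(b)))

1. g(0, p(g(g(p(0), p(p(0))), p(g(0, g(0, p(b)))))))  →  p(g(g(p(0), p(p(0))), p(g(0, g(0, p(b))))))   [R1 at ε]
2. p(g(g(p(0), p(p(0))), p(g(0, g(0, p(b))))))  →  p(p(g(0, g(0, p(b)))))   [R1 at 1]
3. p(p(g(0, g(0, p(b)))))  →  p(p(g(0, p(b))))   [R1 at 1.1.2]
4. p(p(g(0, p(b))))  →  p(p(p(b)))   [R1 at 1.1]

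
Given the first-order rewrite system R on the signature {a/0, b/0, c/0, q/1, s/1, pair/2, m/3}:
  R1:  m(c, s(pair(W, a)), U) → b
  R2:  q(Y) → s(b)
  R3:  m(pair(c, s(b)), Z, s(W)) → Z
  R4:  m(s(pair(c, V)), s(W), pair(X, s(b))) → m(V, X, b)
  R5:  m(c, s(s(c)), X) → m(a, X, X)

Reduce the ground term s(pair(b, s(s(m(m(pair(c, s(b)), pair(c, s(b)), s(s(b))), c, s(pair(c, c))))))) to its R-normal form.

1. s(pair(b, s(s(m(m(pair(c, s(b)), pair(c, s(b)), s(s(b))), c, s(pair(c, c)))))))  →  s(pair(b, s(s(m(pair(c, s(b)), c, s(pair(c, c)))))))   [R3 at 1.2.1.1.1]
2. s(pair(b, s(s(m(pair(c, s(b)), c, s(pair(c, c)))))))  →  s(pair(b, s(s(c))))   [R3 at 1.2.1.1]

s(pair(b, s(s(c))))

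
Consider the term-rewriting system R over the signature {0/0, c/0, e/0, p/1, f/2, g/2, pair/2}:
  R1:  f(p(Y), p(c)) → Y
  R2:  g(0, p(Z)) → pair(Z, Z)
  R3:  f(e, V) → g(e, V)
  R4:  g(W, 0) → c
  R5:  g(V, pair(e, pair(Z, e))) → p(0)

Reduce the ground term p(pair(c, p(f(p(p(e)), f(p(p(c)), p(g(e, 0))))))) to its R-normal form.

1. p(pair(c, p(f(p(p(e)), f(p(p(c)), p(g(e, 0)))))))  →  p(pair(c, p(f(p(p(e)), f(p(p(c)), p(c))))))   [R4 at 1.2.1.2.2.1]
2. p(pair(c, p(f(p(p(e)), f(p(p(c)), p(c))))))  →  p(pair(c, p(f(p(p(e)), p(c)))))   [R1 at 1.2.1.2]
3. p(pair(c, p(f(p(p(e)), p(c)))))  →  p(pair(c, p(p(e))))   [R1 at 1.2.1]

p(pair(c, p(p(e))))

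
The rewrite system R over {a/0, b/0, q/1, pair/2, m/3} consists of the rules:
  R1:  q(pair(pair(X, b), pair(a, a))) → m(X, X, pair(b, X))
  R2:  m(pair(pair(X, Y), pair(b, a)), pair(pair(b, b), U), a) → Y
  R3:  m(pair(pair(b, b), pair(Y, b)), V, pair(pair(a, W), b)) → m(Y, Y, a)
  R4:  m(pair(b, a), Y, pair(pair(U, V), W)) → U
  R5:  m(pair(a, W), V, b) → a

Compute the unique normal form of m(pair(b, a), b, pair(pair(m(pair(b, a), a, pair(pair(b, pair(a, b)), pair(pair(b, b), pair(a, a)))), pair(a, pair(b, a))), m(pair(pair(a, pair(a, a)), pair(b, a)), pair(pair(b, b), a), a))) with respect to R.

1. m(pair(b, a), b, pair(pair(m(pair(b, a), a, pair(pair(b, pair(a, b)), pair(pair(b, b), pair(a, a)))), pair(a, pair(b, a))), m(pair(pair(a, pair(a, a)), pair(b, a)), pair(pair(b, b), a), a)))  →  m(pair(b, a), a, pair(pair(b, pair(a, b)), pair(pair(b, b), pair(a, a))))   [R4 at ε]
2. m(pair(b, a), a, pair(pair(b, pair(a, b)), pair(pair(b, b), pair(a, a))))  →  b   [R4 at ε]

b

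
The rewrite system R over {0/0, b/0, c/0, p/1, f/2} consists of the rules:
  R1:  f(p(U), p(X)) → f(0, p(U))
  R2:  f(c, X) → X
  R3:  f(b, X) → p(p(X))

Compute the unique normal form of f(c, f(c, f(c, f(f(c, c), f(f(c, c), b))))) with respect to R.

1. f(c, f(c, f(c, f(f(c, c), f(f(c, c), b)))))  →  f(c, f(c, f(f(c, c), f(f(c, c), b))))   [R2 at ε]
2. f(c, f(c, f(f(c, c), f(f(c, c), b))))  →  f(c, f(f(c, c), f(f(c, c), b)))   [R2 at ε]
3. f(c, f(f(c, c), f(f(c, c), b)))  →  f(f(c, c), f(f(c, c), b))   [R2 at ε]
4. f(f(c, c), f(f(c, c), b))  →  f(c, f(f(c, c), b))   [R2 at 1]
5. f(c, f(f(c, c), b))  →  f(f(c, c), b)   [R2 at ε]
6. f(f(c, c), b)  →  f(c, b)   [R2 at 1]
7. f(c, b)  →  b   [R2 at ε]

b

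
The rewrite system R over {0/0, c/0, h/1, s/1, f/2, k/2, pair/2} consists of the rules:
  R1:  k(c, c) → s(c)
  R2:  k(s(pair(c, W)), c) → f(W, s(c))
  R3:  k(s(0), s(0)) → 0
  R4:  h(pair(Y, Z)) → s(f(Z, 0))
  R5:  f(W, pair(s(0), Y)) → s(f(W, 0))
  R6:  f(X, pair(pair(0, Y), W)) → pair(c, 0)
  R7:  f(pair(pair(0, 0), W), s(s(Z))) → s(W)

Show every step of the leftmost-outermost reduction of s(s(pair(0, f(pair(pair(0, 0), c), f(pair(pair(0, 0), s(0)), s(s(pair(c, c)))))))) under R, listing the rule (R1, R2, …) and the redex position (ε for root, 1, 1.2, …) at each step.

s(s(pair(0, s(c))))

1. s(s(pair(0, f(pair(pair(0, 0), c), f(pair(pair(0, 0), s(0)), s(s(pair(c, c))))))))  →  s(s(pair(0, f(pair(pair(0, 0), c), s(s(0))))))   [R7 at 1.1.2.2]
2. s(s(pair(0, f(pair(pair(0, 0), c), s(s(0))))))  →  s(s(pair(0, s(c))))   [R7 at 1.1.2]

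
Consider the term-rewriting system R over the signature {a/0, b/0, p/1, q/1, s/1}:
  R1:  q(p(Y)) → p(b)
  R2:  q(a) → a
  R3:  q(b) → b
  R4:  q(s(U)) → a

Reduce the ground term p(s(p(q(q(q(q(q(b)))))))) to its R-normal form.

1. p(s(p(q(q(q(q(q(b))))))))  →  p(s(p(q(q(q(q(b)))))))   [R3 at 1.1.1.1.1.1.1]
2. p(s(p(q(q(q(q(b)))))))  →  p(s(p(q(q(q(b))))))   [R3 at 1.1.1.1.1.1]
3. p(s(p(q(q(q(b))))))  →  p(s(p(q(q(b)))))   [R3 at 1.1.1.1.1]
4. p(s(p(q(q(b)))))  →  p(s(p(q(b))))   [R3 at 1.1.1.1]
5. p(s(p(q(b))))  →  p(s(p(b)))   [R3 at 1.1.1]

p(s(p(b)))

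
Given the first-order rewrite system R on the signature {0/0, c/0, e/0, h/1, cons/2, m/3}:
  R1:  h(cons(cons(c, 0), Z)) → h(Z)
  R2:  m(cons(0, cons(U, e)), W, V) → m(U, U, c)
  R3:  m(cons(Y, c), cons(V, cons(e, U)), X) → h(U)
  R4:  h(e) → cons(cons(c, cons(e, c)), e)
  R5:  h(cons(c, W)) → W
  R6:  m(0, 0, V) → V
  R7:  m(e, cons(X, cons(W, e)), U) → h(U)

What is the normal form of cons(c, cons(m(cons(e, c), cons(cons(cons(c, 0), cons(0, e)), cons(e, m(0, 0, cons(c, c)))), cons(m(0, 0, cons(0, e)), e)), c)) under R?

1. cons(c, cons(m(cons(e, c), cons(cons(cons(c, 0), cons(0, e)), cons(e, m(0, 0, cons(c, c)))), cons(m(0, 0, cons(0, e)), e)), c))  →  cons(c, cons(h(m(0, 0, cons(c, c))), c))   [R3 at 2.1]
2. cons(c, cons(h(m(0, 0, cons(c, c))), c))  →  cons(c, cons(h(cons(c, c)), c))   [R6 at 2.1.1]
3. cons(c, cons(h(cons(c, c)), c))  →  cons(c, cons(c, c))   [R5 at 2.1]

cons(c, cons(c, c))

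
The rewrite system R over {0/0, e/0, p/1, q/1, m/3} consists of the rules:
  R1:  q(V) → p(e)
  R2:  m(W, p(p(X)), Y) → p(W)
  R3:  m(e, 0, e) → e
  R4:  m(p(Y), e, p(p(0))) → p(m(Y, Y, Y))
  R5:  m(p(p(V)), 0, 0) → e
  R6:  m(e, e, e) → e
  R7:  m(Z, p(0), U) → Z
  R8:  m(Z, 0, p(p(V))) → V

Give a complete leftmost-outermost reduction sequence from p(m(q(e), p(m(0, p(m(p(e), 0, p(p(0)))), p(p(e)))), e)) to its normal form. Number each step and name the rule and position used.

1. p(m(q(e), p(m(0, p(m(p(e), 0, p(p(0)))), p(p(e)))), e))  →  p(m(p(e), p(m(0, p(m(p(e), 0, p(p(0)))), p(p(e)))), e))   [R1 at 1.1]
2. p(m(p(e), p(m(0, p(m(p(e), 0, p(p(0)))), p(p(e)))), e))  →  p(m(p(e), p(m(0, p(0), p(p(e)))), e))   [R8 at 1.2.1.2.1]
3. p(m(p(e), p(m(0, p(0), p(p(e)))), e))  →  p(m(p(e), p(0), e))   [R7 at 1.2.1]
4. p(m(p(e), p(0), e))  →  p(p(e))   [R7 at 1]

p(p(e))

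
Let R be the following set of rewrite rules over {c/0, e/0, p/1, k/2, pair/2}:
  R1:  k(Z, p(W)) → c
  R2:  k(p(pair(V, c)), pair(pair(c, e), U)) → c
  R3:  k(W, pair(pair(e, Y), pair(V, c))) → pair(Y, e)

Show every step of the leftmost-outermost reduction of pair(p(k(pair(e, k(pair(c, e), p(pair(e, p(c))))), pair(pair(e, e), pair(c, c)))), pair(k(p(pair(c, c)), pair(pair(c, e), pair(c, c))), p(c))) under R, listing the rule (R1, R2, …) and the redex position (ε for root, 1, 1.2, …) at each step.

pair(p(pair(e, e)), pair(c, p(c)))

1. pair(p(k(pair(e, k(pair(c, e), p(pair(e, p(c))))), pair(pair(e, e), pair(c, c)))), pair(k(p(pair(c, c)), pair(pair(c, e), pair(c, c))), p(c)))  →  pair(p(pair(e, e)), pair(k(p(pair(c, c)), pair(pair(c, e), pair(c, c))), p(c)))   [R3 at 1.1]
2. pair(p(pair(e, e)), pair(k(p(pair(c, c)), pair(pair(c, e), pair(c, c))), p(c)))  →  pair(p(pair(e, e)), pair(c, p(c)))   [R2 at 2.1]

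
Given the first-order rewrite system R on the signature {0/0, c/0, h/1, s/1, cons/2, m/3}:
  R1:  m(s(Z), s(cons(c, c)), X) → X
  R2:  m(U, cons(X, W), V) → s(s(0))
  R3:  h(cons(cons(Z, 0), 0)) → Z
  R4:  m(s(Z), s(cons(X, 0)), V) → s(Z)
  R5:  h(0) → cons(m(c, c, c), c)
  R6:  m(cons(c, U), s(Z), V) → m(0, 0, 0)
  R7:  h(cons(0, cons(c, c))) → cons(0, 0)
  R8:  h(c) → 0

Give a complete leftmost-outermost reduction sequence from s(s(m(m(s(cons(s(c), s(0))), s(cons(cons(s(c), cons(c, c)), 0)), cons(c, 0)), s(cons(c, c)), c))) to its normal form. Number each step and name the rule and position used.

1. s(s(m(m(s(cons(s(c), s(0))), s(cons(cons(s(c), cons(c, c)), 0)), cons(c, 0)), s(cons(c, c)), c)))  →  s(s(m(s(cons(s(c), s(0))), s(cons(c, c)), c)))   [R4 at 1.1.1]
2. s(s(m(s(cons(s(c), s(0))), s(cons(c, c)), c)))  →  s(s(c))   [R1 at 1.1]

s(s(c))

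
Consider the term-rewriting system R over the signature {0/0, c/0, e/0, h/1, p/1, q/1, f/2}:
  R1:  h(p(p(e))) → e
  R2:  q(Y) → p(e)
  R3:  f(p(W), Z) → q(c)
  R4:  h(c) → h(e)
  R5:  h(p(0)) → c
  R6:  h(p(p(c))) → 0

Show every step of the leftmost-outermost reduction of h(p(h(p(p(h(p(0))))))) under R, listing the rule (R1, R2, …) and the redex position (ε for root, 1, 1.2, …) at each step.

c

1. h(p(h(p(p(h(p(0)))))))  →  h(p(h(p(p(c)))))   [R5 at 1.1.1.1.1]
2. h(p(h(p(p(c)))))  →  h(p(0))   [R6 at 1.1]
3. h(p(0))  →  c   [R5 at ε]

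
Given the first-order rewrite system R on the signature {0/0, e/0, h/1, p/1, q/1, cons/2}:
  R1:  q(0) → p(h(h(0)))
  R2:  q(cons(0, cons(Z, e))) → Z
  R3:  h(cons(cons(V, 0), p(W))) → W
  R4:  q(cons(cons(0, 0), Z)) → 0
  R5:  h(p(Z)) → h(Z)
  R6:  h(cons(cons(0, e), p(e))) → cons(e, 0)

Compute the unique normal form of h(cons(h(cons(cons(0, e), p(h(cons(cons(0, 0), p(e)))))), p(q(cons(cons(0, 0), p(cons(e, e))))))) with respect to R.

1. h(cons(h(cons(cons(0, e), p(h(cons(cons(0, 0), p(e)))))), p(q(cons(cons(0, 0), p(cons(e, e)))))))  →  h(cons(h(cons(cons(0, e), p(e))), p(q(cons(cons(0, 0), p(cons(e, e)))))))   [R3 at 1.1.1.2.1]
2. h(cons(h(cons(cons(0, e), p(e))), p(q(cons(cons(0, 0), p(cons(e, e)))))))  →  h(cons(cons(e, 0), p(q(cons(cons(0, 0), p(cons(e, e)))))))   [R6 at 1.1]
3. h(cons(cons(e, 0), p(q(cons(cons(0, 0), p(cons(e, e)))))))  →  q(cons(cons(0, 0), p(cons(e, e))))   [R3 at ε]
4. q(cons(cons(0, 0), p(cons(e, e))))  →  0   [R4 at ε]

0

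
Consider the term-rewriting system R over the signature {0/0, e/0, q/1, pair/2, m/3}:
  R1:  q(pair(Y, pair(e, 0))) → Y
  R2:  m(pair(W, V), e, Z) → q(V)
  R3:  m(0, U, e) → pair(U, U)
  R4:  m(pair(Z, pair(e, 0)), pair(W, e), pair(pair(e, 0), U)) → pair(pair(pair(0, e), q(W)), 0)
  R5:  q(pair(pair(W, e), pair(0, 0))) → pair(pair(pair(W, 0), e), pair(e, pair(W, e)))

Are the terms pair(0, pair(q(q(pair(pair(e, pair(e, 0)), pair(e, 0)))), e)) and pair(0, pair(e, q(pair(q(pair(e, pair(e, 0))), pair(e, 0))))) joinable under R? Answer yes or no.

Reduce t₁ = pair(0, pair(q(q(pair(pair(e, pair(e, 0)), pair(e, 0)))), e)):
1. pair(0, pair(q(q(pair(pair(e, pair(e, 0)), pair(e, 0)))), e))  →  pair(0, pair(q(pair(e, pair(e, 0))), e))   [R1 at 2.1.1]
2. pair(0, pair(q(pair(e, pair(e, 0))), e))  →  pair(0, pair(e, e))   [R1 at 2.1]

Reduce t₂ = pair(0, pair(e, q(pair(q(pair(e, pair(e, 0))), pair(e, 0))))):
1. pair(0, pair(e, q(pair(q(pair(e, pair(e, 0))), pair(e, 0)))))  →  pair(0, pair(e, q(pair(e, pair(e, 0)))))   [R1 at 2.2]
2. pair(0, pair(e, q(pair(e, pair(e, 0)))))  →  pair(0, pair(e, e))   [R1 at 2.2]

yes — NF(t₁) = pair(0, pair(e, e)), NF(t₂) = pair(0, pair(e, e))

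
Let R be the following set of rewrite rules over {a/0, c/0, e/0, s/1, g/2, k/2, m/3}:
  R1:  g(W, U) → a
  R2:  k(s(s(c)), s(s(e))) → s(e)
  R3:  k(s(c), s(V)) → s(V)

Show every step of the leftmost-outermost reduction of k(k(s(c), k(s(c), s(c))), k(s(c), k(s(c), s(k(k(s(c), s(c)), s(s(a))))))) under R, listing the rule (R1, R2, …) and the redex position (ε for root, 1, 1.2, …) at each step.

s(s(s(a)))

1. k(k(s(c), k(s(c), s(c))), k(s(c), k(s(c), s(k(k(s(c), s(c)), s(s(a)))))))  →  k(k(s(c), s(c)), k(s(c), k(s(c), s(k(k(s(c), s(c)), s(s(a)))))))   [R3 at 1.2]
2. k(k(s(c), s(c)), k(s(c), k(s(c), s(k(k(s(c), s(c)), s(s(a)))))))  →  k(s(c), k(s(c), k(s(c), s(k(k(s(c), s(c)), s(s(a)))))))   [R3 at 1]
3. k(s(c), k(s(c), k(s(c), s(k(k(s(c), s(c)), s(s(a)))))))  →  k(s(c), k(s(c), s(k(k(s(c), s(c)), s(s(a))))))   [R3 at 2.2]
4. k(s(c), k(s(c), s(k(k(s(c), s(c)), s(s(a))))))  →  k(s(c), s(k(k(s(c), s(c)), s(s(a)))))   [R3 at 2]
5. k(s(c), s(k(k(s(c), s(c)), s(s(a)))))  →  s(k(k(s(c), s(c)), s(s(a))))   [R3 at ε]
6. s(k(k(s(c), s(c)), s(s(a))))  →  s(k(s(c), s(s(a))))   [R3 at 1.1]
7. s(k(s(c), s(s(a))))  →  s(s(s(a)))   [R3 at 1]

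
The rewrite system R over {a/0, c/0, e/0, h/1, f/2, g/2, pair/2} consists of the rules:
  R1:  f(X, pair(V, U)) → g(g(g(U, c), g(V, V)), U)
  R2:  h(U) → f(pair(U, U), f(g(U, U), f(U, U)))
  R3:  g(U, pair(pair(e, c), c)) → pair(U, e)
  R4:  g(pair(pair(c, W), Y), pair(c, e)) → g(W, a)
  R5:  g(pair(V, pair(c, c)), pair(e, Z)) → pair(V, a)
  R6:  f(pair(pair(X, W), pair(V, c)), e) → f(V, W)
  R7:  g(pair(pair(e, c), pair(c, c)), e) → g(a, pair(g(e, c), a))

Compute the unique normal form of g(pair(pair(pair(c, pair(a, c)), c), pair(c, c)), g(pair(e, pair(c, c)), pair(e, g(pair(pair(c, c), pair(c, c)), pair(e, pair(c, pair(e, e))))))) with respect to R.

1. g(pair(pair(pair(c, pair(a, c)), c), pair(c, c)), g(pair(e, pair(c, c)), pair(e, g(pair(pair(c, c), pair(c, c)), pair(e, pair(c, pair(e, e)))))))  →  g(pair(pair(pair(c, pair(a, c)), c), pair(c, c)), pair(e, a))   [R5 at 2]
2. g(pair(pair(pair(c, pair(a, c)), c), pair(c, c)), pair(e, a))  →  pair(pair(pair(c, pair(a, c)), c), a)   [R5 at ε]

pair(pair(pair(c, pair(a, c)), c), a)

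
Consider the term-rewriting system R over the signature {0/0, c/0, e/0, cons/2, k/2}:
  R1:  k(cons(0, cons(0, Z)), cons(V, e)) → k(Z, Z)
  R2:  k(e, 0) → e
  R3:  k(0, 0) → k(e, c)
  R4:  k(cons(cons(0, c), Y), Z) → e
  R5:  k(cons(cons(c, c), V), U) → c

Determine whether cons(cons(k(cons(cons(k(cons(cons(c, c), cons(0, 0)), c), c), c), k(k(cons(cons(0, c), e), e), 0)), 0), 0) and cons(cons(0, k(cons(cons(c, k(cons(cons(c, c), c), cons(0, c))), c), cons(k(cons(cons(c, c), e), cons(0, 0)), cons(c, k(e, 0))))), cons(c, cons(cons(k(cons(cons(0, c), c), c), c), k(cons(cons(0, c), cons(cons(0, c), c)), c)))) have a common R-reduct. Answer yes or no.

Reduce t₁ = cons(cons(k(cons(cons(k(cons(cons(c, c), cons(0, 0)), c), c), c), k(k(cons(cons(0, c), e), e), 0)), 0), 0):
1. cons(cons(k(cons(cons(k(cons(cons(c, c), cons(0, 0)), c), c), c), k(k(cons(cons(0, c), e), e), 0)), 0), 0)  →  cons(cons(k(cons(cons(c, c), c), k(k(cons(cons(0, c), e), e), 0)), 0), 0)   [R5 at 1.1.1.1.1]
2. cons(cons(k(cons(cons(c, c), c), k(k(cons(cons(0, c), e), e), 0)), 0), 0)  →  cons(cons(c, 0), 0)   [R5 at 1.1]

Reduce t₂ = cons(cons(0, k(cons(cons(c, k(cons(cons(c, c), c), cons(0, c))), c), cons(k(cons(cons(c, c), e), cons(0, 0)), cons(c, k(e, 0))))), cons(c, cons(cons(k(cons(cons(0, c), c), c), c), k(cons(cons(0, c), cons(cons(0, c), c)), c)))):
1. cons(cons(0, k(cons(cons(c, k(cons(cons(c, c), c), cons(0, c))), c), cons(k(cons(cons(c, c), e), cons(0, 0)), cons(c, k(e, 0))))), cons(c, cons(cons(k(cons(cons(0, c), c), c), c), k(cons(cons(0, c), cons(cons(0, c), c)), c))))  →  cons(cons(0, k(cons(cons(c, c), c), cons(k(cons(cons(c, c), e), cons(0, 0)), cons(c, k(e, 0))))), cons(c, cons(cons(k(cons(cons(0, c), c), c), c), k(cons(cons(0, c), cons(cons(0, c), c)), c))))   [R5 at 1.2.1.1.2]
2. cons(cons(0, k(cons(cons(c, c), c), cons(k(cons(cons(c, c), e), cons(0, 0)), cons(c, k(e, 0))))), cons(c, cons(cons(k(cons(cons(0, c), c), c), c), k(cons(cons(0, c), cons(cons(0, c), c)), c))))  →  cons(cons(0, c), cons(c, cons(cons(k(cons(cons(0, c), c), c), c), k(cons(cons(0, c), cons(cons(0, c), c)), c))))   [R5 at 1.2]
3. cons(cons(0, c), cons(c, cons(cons(k(cons(cons(0, c), c), c), c), k(cons(cons(0, c), cons(cons(0, c), c)), c))))  →  cons(cons(0, c), cons(c, cons(cons(e, c), k(cons(cons(0, c), cons(cons(0, c), c)), c))))   [R4 at 2.2.1.1]
4. cons(cons(0, c), cons(c, cons(cons(e, c), k(cons(cons(0, c), cons(cons(0, c), c)), c))))  →  cons(cons(0, c), cons(c, cons(cons(e, c), e)))   [R4 at 2.2.2]

no — NF(t₁) = cons(cons(c, 0), 0), NF(t₂) = cons(cons(0, c), cons(c, cons(cons(e, c), e)))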